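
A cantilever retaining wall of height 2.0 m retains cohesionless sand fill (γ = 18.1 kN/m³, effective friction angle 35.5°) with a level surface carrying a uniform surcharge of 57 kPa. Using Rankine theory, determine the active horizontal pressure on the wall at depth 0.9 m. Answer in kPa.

K_a = (1 − sin φ)/(1 + sin φ) = 0.2653.
σ_v = γz + q = 18.1 × 0.9 + 57 = 73.29 kPa.
σ_h = K_a σ_v = 0.2653 × 73.29 = 19.44 kPa.

19.4 kPa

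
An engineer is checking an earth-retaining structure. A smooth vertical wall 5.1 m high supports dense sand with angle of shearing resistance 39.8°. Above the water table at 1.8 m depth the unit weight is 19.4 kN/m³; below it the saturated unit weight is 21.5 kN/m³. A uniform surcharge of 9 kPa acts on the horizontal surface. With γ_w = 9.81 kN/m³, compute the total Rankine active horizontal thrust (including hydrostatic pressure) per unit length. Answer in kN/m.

K_a = tan²(45° − φ/2) = 0.2194.
γ' = 21.5 − 9.81 = 11.69 kN/m³. h₂ = H − d_w = 3.3 m.
σ'_h: at surface K_a·q = 1.975; at WT K_a(q+γd_w) = 9.637; at base K_a(q+γd_w+γ'h₂) = 18.10 kPa.
P₁ = ½(1.975+9.637)×1.8 = 10.45; P₂ = ½(9.637+18.10)×3.3 = 45.77; P_w = ½γ_w h₂² = 53.42.
Total = 10.45+45.77+53.42 = 109.6 kN/m.

110 kN/m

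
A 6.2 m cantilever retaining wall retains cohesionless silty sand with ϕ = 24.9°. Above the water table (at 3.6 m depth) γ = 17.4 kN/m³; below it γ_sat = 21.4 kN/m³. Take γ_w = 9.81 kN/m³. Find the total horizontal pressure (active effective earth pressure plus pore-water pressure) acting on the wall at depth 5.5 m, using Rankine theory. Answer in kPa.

K_a = (1 − sin φ)/(1 + sin φ) = 0.4074.
γ' = 21.4 − 9.81 = 11.59 kN/m³.
Effective vertical stress at 5.5 m: σ'_v = 17.4×3.6 + 11.59×1.90 = 84.66 kPa.
σ'_h = K_a σ'_v = 0.4074 × 84.66 = 34.49 kPa; u = γ_w × 1.90 = 18.64 kPa.
Total σ_h = 34.49 + 18.64 = 53.13 kPa.

53.1 kPa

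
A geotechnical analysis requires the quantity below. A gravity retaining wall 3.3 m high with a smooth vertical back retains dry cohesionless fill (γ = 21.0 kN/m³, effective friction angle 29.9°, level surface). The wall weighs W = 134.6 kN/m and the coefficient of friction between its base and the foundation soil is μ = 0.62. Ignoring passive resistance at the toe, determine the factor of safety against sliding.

2.18

K_a = tan²(45° − 29.9°/2) = 0.3347.
P_a = ½K_aγH² = 0.5×0.3347×21.0×3.3² = 38.27 kN/m, acting at H/3 = 1.100 m above the base.
FS_sliding = μW / P_a = 0.62×134.6 / 38.27 = 2.181.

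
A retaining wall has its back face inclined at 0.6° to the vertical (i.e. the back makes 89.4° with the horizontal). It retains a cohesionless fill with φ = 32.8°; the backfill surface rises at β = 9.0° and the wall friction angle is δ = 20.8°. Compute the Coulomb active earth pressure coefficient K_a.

K_a = sin²(α+φ) / [sin²α · sin(α−δ) · (1 + √{sin(φ+δ)sin(φ−β) / (sin(α−δ)sin(α+β))})²].
With α = 89.4°, φ = 32.8°, δ = 20.8°, β = 9.0°: K_a = 0.3028.

0.303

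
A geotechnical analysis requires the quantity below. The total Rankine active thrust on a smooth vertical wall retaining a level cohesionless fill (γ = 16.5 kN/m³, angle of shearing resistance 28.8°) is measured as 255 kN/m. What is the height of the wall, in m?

K_a = 0.3498. P_a = ½ K_a γ H² ⇒ H = √(2P_a/(K_a γ)).
H = √(2×255/(0.3498×16.5)) = 9.401 m.

9.40 m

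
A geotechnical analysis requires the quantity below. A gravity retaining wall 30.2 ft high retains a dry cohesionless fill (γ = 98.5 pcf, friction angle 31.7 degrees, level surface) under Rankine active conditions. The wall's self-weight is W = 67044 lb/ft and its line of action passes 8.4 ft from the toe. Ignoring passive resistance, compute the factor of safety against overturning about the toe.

4.00

K_a = tan²(45° − 31.7°/2) = 0.3111.
P_a = ½K_aγH² = 0.5×0.3111×98.5×30.2² = 13970 lb/ft, acting at H/3 = 10.07 ft above the base.
Overturning moment M_o = P_a × H/3 = 13970 × 10.07 = 140700.
Resisting moment M_r = W × 8.4 = 67044 × 8.4 = 563200.
FS_overturning = M_r/M_o = 563200/140700 = 4.004.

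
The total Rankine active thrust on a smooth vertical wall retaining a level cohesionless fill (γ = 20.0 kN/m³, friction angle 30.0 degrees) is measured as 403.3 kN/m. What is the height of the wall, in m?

K_a = 0.3333. P_a = ½ K_a γ H² ⇒ H = √(2P_a/(K_a γ)).
H = √(2×403.3/(0.3333×20.0)) = 11.00 m.

11.0 m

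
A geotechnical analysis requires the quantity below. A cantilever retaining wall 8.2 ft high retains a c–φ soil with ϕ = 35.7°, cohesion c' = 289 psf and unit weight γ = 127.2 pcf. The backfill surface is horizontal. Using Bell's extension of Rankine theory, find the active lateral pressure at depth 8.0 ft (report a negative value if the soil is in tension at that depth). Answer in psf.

-28.8 psf

K_a = (1 − sin φ)/(1 + sin φ) = 0.2630.
σ_a = K_a γ z − 2c√K_a = 0.2630×127.2×8.0 − 2×289×0.5128 = -28.79 psf.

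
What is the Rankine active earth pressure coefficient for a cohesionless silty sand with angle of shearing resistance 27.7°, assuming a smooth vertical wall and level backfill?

0.365

K_a = (1 − sin φ)/(1 + sin φ) = (1 − sin 27.7°)/(1 + sin 27.7°) = 0.3653.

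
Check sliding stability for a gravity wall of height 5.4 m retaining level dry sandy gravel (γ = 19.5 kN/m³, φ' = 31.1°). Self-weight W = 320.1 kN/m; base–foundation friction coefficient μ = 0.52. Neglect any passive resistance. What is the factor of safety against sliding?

1.84

K_a = tan²(45° − 31.1°/2) = 0.3188.
P_a = ½K_aγH² = 0.5×0.3188×19.5×5.4² = 90.64 kN/m, acting at H/3 = 1.800 m above the base.
FS_sliding = μW / P_a = 0.52×320.1 / 90.64 = 1.836.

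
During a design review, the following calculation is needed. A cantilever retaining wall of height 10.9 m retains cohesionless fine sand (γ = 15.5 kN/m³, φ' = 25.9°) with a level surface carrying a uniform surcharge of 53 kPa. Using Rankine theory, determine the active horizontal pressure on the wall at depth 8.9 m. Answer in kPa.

K_a = (1 − sin φ)/(1 + sin φ) = 0.3920.
σ_v = γz + q = 15.5 × 8.9 + 53 = 191.0 kPa.
σ_h = K_a σ_v = 0.3920 × 191.0 = 74.85 kPa.

74.8 kPa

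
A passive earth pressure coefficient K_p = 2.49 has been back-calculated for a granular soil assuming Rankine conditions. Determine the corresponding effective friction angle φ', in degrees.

K_p = (1+sin φ)/(1−sin φ) ⇒ sin φ = (K_p − 1)/(K_p + 1) = 0.4269.
φ = arcsin(0.4269) = 25.27°.

25.3°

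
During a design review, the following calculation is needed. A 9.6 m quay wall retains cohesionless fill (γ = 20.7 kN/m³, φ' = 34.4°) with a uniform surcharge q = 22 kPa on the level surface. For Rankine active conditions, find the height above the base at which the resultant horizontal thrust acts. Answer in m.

K_a = 0.2780.
Triangular part P₁ = ½K_aγH² = 265.2 at H/3 = 3.200 m; rectangular part P₂ = K_a q H = 58.71 at H/2 = 4.800 m.
ȳ = (P₁·3.200 + P₂·4.800)/(P₁+P₂) = 3.490 m.

3.49 m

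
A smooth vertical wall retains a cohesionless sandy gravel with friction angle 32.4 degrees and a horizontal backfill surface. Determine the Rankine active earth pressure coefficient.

K_a = (1 − sin φ)/(1 + sin φ) = (1 − sin 32.4°)/(1 + sin 32.4°) = 0.3022.

0.302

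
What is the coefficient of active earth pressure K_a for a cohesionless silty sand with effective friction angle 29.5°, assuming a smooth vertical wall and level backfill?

K_a = tan²(45° − φ/2) = tan²(30.25°) = 0.3401.

0.340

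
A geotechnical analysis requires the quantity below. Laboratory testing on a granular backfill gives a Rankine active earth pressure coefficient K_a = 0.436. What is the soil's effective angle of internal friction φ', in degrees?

23.1°

K_a = tan²(45° − φ/2) ⇒ 45° − φ/2 = arctan(√0.436) = 33.44°.
φ = 2(45° − 33.44°) = 23.13°.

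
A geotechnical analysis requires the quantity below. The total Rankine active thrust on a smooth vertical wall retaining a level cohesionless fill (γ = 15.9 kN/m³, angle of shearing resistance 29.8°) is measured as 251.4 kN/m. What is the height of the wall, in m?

K_a = 0.3360. P_a = ½ K_a γ H² ⇒ H = √(2P_a/(K_a γ)).
H = √(2×251.4/(0.3360×15.9)) = 9.701 m.

9.70 m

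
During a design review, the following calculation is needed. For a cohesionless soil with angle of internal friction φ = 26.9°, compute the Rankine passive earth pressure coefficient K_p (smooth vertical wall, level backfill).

2.65

K_p = (1 + sin φ)/(1 − sin φ) = tan²(45° + 26.9°/2) = 2.653.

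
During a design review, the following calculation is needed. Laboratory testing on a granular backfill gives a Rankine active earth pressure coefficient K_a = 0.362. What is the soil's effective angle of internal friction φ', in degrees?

27.9°

K_a = tan²(45° − φ/2) ⇒ 45° − φ/2 = arctan(√0.362) = 31.03°.
φ = 2(45° − 31.03°) = 27.93°.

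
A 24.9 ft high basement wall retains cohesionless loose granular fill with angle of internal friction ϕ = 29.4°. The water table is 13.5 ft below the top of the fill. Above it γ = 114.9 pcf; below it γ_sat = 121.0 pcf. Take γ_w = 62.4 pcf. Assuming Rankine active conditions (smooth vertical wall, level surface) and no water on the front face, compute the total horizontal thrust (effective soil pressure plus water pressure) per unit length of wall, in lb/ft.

K_a = tan²(45° − φ/2) = 0.3415.
γ' = 121.0 − 62.4 = 58.60 pcf. Depth below WT = 11.4 ft.
σ'_h at WT = K_a γ d_w = 529.7 psf; at base = 529.7 + K_a γ' × 11.4 = 757.8 psf.
P₁ (0–13.5 ft) = ½×529.7×13.5 = 3575. P₂ (13.5–24.9 ft) = ½(529.7+757.8)×11.4 = 7338.
P_w = ½ γ_w h₂² = 0.5×62.4×11.4² = 4055. Total = 3575+7338+4055 = 14970 lb/ft.

15000 lb/ft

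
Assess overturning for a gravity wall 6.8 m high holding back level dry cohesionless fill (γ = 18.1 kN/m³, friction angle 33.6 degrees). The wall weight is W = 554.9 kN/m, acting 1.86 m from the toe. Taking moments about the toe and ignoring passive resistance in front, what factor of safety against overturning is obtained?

K_a = tan²(45° − 33.6°/2) = 0.2875.
P_a = ½K_aγH² = 0.5×0.2875×18.1×6.8² = 120.3 kN/m, acting at H/3 = 2.267 m above the base.
Overturning moment M_o = P_a × H/3 = 120.3 × 2.267 = 272.7.
Resisting moment M_r = W × 1.86 = 554.9 × 1.86 = 1032.
FS_overturning = M_r/M_o = 1032/272.7 = 3.785.

3.78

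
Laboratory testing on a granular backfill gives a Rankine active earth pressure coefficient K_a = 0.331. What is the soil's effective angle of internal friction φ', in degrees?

30.2°

K_a = tan²(45° − φ/2) ⇒ 45° − φ/2 = arctan(√0.331) = 29.91°.
φ = 2(45° − 29.91°) = 30.17°.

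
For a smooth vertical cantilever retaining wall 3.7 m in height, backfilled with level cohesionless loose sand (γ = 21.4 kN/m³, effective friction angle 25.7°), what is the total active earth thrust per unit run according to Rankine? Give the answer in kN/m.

57.9 kN/m

K_a = tan²(45° − φ/2) = 0.3950.
P_a = ½ K_a γ H² = 0.5 × 0.3950 × 21.4 × 3.7² = 57.87 kN/m.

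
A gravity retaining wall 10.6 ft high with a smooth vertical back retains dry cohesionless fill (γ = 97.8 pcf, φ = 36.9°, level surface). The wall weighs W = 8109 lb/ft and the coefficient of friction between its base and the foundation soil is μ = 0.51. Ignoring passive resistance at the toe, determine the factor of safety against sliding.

K_a = tan²(45° − 36.9°/2) = 0.2497.
P_a = ½K_aγH² = 0.5×0.2497×97.8×10.6² = 1372 lb/ft, acting at H/3 = 3.533 ft above the base.
FS_sliding = μW / P_a = 0.51×8109 / 1372 = 3.015.

3.01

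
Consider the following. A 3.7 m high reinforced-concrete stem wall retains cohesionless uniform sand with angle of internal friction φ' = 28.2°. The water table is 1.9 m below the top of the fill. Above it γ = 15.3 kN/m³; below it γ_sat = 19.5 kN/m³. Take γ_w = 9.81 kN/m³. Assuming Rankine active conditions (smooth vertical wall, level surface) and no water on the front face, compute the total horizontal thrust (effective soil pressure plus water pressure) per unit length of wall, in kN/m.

50.1 kN/m

K_a = tan²(45° − φ/2) = 0.3582.
γ' = 19.5 − 9.81 = 9.690 kN/m³. Depth below WT = 1.8 m.
σ'_h at WT = K_a γ d_w = 10.41 kPa; at base = 10.41 + K_a γ' × 1.8 = 16.66 kPa.
P₁ (0–1.9 m) = ½×10.41×1.9 = 9.892. P₂ (1.9–3.7 m) = ½(10.41+16.66)×1.8 = 24.37.
P_w = ½ γ_w h₂² = 0.5×9.81×1.8² = 15.89. Total = 9.892+24.37+15.89 = 50.15 kN/m.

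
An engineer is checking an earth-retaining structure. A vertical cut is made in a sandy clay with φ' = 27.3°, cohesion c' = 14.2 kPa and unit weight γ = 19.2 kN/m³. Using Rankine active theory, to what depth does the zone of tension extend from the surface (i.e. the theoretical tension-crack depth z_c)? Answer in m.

K_a = tan²(45° − 27.3°/2) = 0.3711; √K_a = 0.6092.
The active pressure is zero where K_a γ z = 2c√K_a, so z_c = 2c/(γ√K_a) = 2×14.2/(19.2×0.6092) = 2.428 m.

2.43 m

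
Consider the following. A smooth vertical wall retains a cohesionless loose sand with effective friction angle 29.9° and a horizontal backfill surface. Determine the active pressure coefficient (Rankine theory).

K_a = (1 − sin φ)/(1 + sin φ) = (1 − sin 29.9°)/(1 + sin 29.9°) = 0.3347.

0.335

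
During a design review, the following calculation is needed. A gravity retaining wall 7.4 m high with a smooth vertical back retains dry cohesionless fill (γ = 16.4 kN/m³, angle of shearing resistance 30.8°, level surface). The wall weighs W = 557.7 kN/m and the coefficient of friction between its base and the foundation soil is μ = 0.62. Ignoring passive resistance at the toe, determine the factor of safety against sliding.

2.39

K_a = tan²(45° − 30.8°/2) = 0.3227.
P_a = ½K_aγH² = 0.5×0.3227×16.4×7.4² = 144.9 kN/m, acting at H/3 = 2.467 m above the base.
FS_sliding = μW / P_a = 0.62×557.7 / 144.9 = 2.386.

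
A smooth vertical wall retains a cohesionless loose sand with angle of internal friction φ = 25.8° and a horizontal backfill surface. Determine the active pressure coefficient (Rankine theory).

0.394

K_a = (1 − sin φ)/(1 + sin φ) = (1 − sin 25.8°)/(1 + sin 25.8°) = 0.3935.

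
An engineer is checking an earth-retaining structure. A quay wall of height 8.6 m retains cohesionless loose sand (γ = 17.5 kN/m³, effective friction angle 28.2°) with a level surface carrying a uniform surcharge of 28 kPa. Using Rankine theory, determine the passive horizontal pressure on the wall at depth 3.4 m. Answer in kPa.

244 kPa

K_p = (1 + sin φ)/(1 − sin φ) = 2.792.
σ_v = γz + q = 17.5 × 3.4 + 28 = 87.50 kPa.
σ_h = K_p σ_v = 2.792 × 87.50 = 244.3 kPa.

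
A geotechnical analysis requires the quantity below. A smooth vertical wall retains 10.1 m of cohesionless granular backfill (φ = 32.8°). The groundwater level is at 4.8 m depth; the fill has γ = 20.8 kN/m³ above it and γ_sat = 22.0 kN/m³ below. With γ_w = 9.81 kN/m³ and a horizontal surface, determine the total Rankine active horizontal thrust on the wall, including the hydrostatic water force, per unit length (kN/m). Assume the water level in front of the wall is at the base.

K_a = tan²(45° − φ/2) = 0.2973.
γ' = 22.0 − 9.81 = 12.19 kN/m³. Depth below WT = 5.3 m.
σ'_h at WT = K_a γ d_w = 29.68 kPa; at base = 29.68 + K_a γ' × 5.3 = 48.88 kPa.
P₁ (0–4.8 m) = ½×29.68×4.8 = 71.23. P₂ (4.8–10.1 m) = ½(29.68+48.88)×5.3 = 208.2.
P_w = ½ γ_w h₂² = 0.5×9.81×5.3² = 137.8. Total = 71.23+208.2+137.8 = 417.2 kN/m.

417 kN/m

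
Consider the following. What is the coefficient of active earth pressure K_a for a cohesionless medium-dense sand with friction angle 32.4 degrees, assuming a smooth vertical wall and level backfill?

K_a = (1 − sin φ)/(1 + sin φ) = (1 − sin 32.4°)/(1 + sin 32.4°) = 0.3022.

0.302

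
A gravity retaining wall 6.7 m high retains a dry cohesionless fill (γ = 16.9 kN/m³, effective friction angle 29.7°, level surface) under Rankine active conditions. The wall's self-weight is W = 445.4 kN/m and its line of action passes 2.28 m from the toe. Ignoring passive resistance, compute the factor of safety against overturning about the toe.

3.55

K_a = tan²(45° − 29.7°/2) = 0.3374.
P_a = ½K_aγH² = 0.5×0.3374×16.9×6.7² = 128.0 kN/m, acting at H/3 = 2.233 m above the base.
Overturning moment M_o = P_a × H/3 = 128.0 × 2.233 = 285.8.
Resisting moment M_r = W × 2.28 = 445.4 × 2.28 = 1016.
FS_overturning = M_r/M_o = 1016/285.8 = 3.553.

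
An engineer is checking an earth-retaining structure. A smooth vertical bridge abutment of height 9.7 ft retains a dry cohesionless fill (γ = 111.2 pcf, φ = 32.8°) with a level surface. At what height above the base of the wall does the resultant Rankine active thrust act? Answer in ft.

K_a = 0.2973.
The pressure distribution is triangular, so the resultant acts at H/3 above the base = 9.7/3 = 3.233 ft.

3.23 ft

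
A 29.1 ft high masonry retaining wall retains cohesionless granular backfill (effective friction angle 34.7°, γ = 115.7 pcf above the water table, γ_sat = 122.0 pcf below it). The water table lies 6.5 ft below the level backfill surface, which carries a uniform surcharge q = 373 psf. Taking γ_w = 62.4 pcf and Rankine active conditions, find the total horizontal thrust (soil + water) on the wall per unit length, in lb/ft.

K_a = tan²(45° − φ/2) = 0.2745.
γ' = 122.0 − 62.4 = 59.60 pcf. h₂ = H − d_w = 22.6 ft.
σ'_h: at surface K_a·q = 102.4; at WT K_a(q+γd_w) = 308.8; at base K_a(q+γd_w+γ'h₂) = 678.5 psf.
P₁ = ½(102.4+308.8)×6.5 = 1336; P₂ = ½(308.8+678.5)×22.6 = 11160; P_w = ½γ_w h₂² = 15940.
Total = 1336+11160+15940 = 28430 lb/ft.

28400 lb/ft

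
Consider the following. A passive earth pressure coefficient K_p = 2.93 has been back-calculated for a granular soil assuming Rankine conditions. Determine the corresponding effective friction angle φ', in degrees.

29.4°

K_p = (1+sin φ)/(1−sin φ) ⇒ sin φ = (K_p − 1)/(K_p + 1) = 0.4911.
φ = arcsin(0.4911) = 29.41°.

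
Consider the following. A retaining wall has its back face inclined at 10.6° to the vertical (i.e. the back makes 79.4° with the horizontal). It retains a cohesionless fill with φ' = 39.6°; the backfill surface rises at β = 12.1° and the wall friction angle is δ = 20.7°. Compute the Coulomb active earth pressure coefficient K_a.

K_a = sin²(α+φ) / [sin²α · sin(α−δ) · (1 + √{sin(φ+δ)sin(φ−β) / (sin(α−δ)sin(α+β))})²].
With α = 79.4°, φ = 39.6°, δ = 20.7°, β = 12.1°: K_a = 0.3263.

0.326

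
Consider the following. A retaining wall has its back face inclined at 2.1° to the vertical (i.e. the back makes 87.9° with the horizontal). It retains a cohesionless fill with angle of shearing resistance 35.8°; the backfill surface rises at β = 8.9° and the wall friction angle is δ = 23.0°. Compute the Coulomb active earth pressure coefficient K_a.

0.279

K_a = sin²(α+φ) / [sin²α · sin(α−δ) · (1 + √{sin(φ+δ)sin(φ−β) / (sin(α−δ)sin(α+β))})²].
With α = 87.9°, φ = 35.8°, δ = 23.0°, β = 8.9°: K_a = 0.2791.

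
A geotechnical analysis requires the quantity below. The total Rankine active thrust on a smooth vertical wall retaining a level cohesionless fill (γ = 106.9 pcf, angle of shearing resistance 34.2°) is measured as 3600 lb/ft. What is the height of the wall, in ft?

K_a = 0.2803. P_a = ½ K_a γ H² ⇒ H = √(2P_a/(K_a γ)).
H = √(2×3600/(0.2803×106.9)) = 15.50 ft.

15.5 ft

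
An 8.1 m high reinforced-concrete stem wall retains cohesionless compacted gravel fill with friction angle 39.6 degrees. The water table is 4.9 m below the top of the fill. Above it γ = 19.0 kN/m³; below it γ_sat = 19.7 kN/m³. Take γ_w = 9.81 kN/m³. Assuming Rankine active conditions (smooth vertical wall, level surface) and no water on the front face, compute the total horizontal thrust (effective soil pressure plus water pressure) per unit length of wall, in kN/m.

178 kN/m

K_a = tan²(45° − φ/2) = 0.2214.
γ' = 19.7 − 9.81 = 9.890 kN/m³. Depth below WT = 3.2 m.
σ'_h at WT = K_a γ d_w = 20.62 kPa; at base = 20.62 + K_a γ' × 3.2 = 27.62 kPa.
P₁ (0–4.9 m) = ½×20.62×4.9 = 50.51. P₂ (4.9–8.1 m) = ½(20.62+27.62)×3.2 = 77.18.
P_w = ½ γ_w h₂² = 0.5×9.81×3.2² = 50.23. Total = 50.51+77.18+50.23 = 177.9 kN/m.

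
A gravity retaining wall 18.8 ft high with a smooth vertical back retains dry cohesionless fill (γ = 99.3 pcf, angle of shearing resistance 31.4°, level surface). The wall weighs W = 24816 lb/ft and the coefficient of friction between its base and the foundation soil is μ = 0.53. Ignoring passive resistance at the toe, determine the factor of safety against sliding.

2.38

K_a = tan²(45° − 31.4°/2) = 0.3149.
P_a = ½K_aγH² = 0.5×0.3149×99.3×18.8² = 5526 lb/ft, acting at H/3 = 6.267 ft above the base.
FS_sliding = μW / P_a = 0.53×24816 / 5526 = 2.380.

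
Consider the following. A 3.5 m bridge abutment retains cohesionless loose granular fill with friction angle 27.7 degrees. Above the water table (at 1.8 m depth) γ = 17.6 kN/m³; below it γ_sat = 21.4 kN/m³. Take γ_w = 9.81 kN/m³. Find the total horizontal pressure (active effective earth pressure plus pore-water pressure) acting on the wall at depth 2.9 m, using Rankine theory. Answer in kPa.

K_a = (1 − sin φ)/(1 + sin φ) = 0.3653.
γ' = 21.4 − 9.81 = 11.59 kN/m³.
Effective vertical stress at 2.9 m: σ'_v = 17.6×1.8 + 11.59×1.10 = 44.43 kPa.
σ'_h = K_a σ'_v = 0.3653 × 44.43 = 16.23 kPa; u = γ_w × 1.10 = 10.79 kPa.
Total σ_h = 16.23 + 10.79 = 27.02 kPa.

27.0 kPa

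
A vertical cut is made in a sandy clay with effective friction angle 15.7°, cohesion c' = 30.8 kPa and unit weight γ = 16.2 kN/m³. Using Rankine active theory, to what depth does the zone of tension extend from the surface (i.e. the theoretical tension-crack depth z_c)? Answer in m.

5.02 m

K_a = tan²(45° − 15.7°/2) = 0.5741; √K_a = 0.7577.
The active pressure is zero where K_a γ z = 2c√K_a, so z_c = 2c/(γ√K_a) = 2×30.8/(16.2×0.7577) = 5.019 m.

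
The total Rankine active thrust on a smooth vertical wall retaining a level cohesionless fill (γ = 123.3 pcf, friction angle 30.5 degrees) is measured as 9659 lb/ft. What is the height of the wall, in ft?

K_a = 0.3267. P_a = ½ K_a γ H² ⇒ H = √(2P_a/(K_a γ)).
H = √(2×9659/(0.3267×123.3)) = 21.90 ft.

21.9 ft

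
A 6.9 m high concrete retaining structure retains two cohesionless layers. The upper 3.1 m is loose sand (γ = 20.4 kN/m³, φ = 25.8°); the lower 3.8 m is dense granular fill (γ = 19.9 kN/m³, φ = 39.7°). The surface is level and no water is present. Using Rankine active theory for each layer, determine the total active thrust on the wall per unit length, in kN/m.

K_a1 = tan²(45°−25.8°/2) = 0.3935; K_a2 = tan²(45°−39.7°/2) = 0.2204.
Layer 1: σ at base = K_a1 γ₁ h₁ = 24.89 kPa; P₁ = ½×24.89×3.1 = 38.57.
Layer 2: σ_v at top = γ₁h₁ = 63.24; σ_h top = K_a2×63.24 = 13.94; σ_h base = K_a2×(63.24+19.9×3.8) = 30.61.
P₂ = ½(13.94+30.61)×3.8 = 84.64. Total P_a = 38.57+84.64 = 123.2 kN/m.

123 kN/m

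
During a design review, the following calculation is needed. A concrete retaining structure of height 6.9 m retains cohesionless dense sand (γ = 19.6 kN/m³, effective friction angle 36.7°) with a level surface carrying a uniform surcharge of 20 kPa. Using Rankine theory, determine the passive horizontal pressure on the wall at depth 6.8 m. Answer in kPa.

609 kPa

K_p = (1 + sin φ)/(1 − sin φ) = 3.970.
σ_v = γz + q = 19.6 × 6.8 + 20 = 153.3 kPa.
σ_h = K_p σ_v = 3.970 × 153.3 = 608.6 kPa.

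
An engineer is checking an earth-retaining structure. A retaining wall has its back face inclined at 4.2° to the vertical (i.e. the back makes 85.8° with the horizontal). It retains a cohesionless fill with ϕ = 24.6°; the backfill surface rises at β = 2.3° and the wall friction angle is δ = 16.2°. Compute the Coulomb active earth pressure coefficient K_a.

K_a = sin²(α+φ) / [sin²α · sin(α−δ) · (1 + √{sin(φ+δ)sin(φ−β) / (sin(α−δ)sin(α+β))})²].
With α = 85.8°, φ = 24.6°, δ = 16.2°, β = 2.3°: K_a = 0.4109.

0.411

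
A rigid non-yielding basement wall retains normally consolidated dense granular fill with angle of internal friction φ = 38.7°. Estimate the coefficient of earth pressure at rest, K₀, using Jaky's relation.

K₀ = 1 − sin φ' = 1 − sin 38.7° = 0.3748.

0.375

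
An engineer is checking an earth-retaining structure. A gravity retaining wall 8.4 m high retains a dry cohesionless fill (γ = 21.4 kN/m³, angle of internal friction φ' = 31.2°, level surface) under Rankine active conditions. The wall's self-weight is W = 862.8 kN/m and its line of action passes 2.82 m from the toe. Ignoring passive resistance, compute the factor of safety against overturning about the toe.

3.63

K_a = tan²(45° − 31.2°/2) = 0.3175.
P_a = ½K_aγH² = 0.5×0.3175×21.4×8.4² = 239.7 kN/m, acting at H/3 = 2.800 m above the base.
Overturning moment M_o = P_a × H/3 = 239.7 × 2.800 = 671.2.
Resisting moment M_r = W × 2.82 = 862.8 × 2.82 = 2433.
FS_overturning = M_r/M_o = 2433/671.2 = 3.625.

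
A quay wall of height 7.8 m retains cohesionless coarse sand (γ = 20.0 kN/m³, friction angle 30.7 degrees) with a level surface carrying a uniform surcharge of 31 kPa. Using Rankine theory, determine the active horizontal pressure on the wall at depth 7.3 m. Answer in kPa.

57.4 kPa

K_a = (1 − sin φ)/(1 + sin φ) = 0.3240.
σ_v = γz + q = 20.0 × 7.3 + 31 = 177.0 kPa.
σ_h = K_a σ_v = 0.3240 × 177.0 = 57.35 kPa.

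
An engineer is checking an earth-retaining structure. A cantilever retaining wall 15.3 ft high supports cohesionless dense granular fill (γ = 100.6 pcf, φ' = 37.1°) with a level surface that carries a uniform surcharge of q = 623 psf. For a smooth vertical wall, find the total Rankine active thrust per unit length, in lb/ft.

5270 lb/ft

K_a = tan²(45° − φ/2) = 0.2475.
Soil triangle: ½ K_a γ H² = 0.5×0.2475×100.6×15.3² = 2914 lb/ft.
Surcharge rectangle: K_a q H = 0.2475×623×15.3 = 2359 lb/ft.
Total = 2914 + 2359 = 5273 lb/ft.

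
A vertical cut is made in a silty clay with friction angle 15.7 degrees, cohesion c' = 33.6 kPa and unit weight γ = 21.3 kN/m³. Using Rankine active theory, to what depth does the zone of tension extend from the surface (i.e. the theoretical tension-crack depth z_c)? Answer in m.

4.16 m

K_a = tan²(45° − 15.7°/2) = 0.5741; √K_a = 0.7577.
The active pressure is zero where K_a γ z = 2c√K_a, so z_c = 2c/(γ√K_a) = 2×33.6/(21.3×0.7577) = 4.164 m.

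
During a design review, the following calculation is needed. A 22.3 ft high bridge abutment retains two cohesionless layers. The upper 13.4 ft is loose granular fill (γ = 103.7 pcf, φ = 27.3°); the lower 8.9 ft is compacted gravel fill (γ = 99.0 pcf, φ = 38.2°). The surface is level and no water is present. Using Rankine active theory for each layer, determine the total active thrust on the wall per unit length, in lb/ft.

7300 lb/ft

K_a1 = tan²(45°−27.3°/2) = 0.3711; K_a2 = tan²(45°−38.2°/2) = 0.2358.
Layer 1: σ at base = K_a1 γ₁ h₁ = 515.7 psf; P₁ = ½×515.7×13.4 = 3455.
Layer 2: σ_v at top = γ₁h₁ = 1390; σ_h top = K_a2×1390 = 327.6; σ_h base = K_a2×(1390+99.0×8.9) = 535.4.
P₂ = ½(327.6+535.4)×8.9 = 3840. Total P_a = 3455+3840 = 7296 lb/ft.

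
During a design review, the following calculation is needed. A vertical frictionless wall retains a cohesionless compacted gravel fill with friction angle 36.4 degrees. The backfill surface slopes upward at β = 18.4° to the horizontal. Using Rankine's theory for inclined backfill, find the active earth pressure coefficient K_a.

K_a = cos β · (cos β − √(cos²β − cos²φ)) / (cos β + √(cos²β − cos²φ)).
cos β = 0.9489, cos φ = 0.8049, √(cos²β − cos²φ) = 0.5025.
K_a = 0.9489 × (0.9489 − 0.5025)/(0.9489 + 0.5025) = 0.2918.

0.292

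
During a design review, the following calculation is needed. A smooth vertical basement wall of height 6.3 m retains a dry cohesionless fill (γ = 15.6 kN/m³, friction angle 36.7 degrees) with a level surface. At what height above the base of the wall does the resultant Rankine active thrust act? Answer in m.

2.10 m

K_a = 0.2519.
The pressure distribution is triangular, so the resultant acts at H/3 above the base = 6.3/3 = 2.100 m.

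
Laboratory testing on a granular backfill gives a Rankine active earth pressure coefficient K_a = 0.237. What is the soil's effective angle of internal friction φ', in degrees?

K_a = tan²(45° − φ/2) ⇒ 45° − φ/2 = arctan(√0.237) = 25.96°.
φ = 2(45° − 25.96°) = 38.08°.

38.1°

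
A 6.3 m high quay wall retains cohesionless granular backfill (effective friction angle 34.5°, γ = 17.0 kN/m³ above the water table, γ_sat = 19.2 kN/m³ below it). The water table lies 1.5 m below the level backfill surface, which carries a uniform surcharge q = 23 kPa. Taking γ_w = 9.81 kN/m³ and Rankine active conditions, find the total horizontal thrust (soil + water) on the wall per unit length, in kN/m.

K_a = tan²(45° − φ/2) = 0.2768.
γ' = 19.2 − 9.81 = 9.390 kN/m³. h₂ = H − d_w = 4.8 m.
σ'_h: at surface K_a·q = 6.367; at WT K_a(q+γd_w) = 13.43; at base K_a(q+γd_w+γ'h₂) = 25.90 kPa.
P₁ = ½(6.367+13.43)×1.5 = 14.84; P₂ = ½(13.43+25.90)×4.8 = 94.38; P_w = ½γ_w h₂² = 113.0.
Total = 14.84+94.38+113.0 = 222.2 kN/m.

222 kN/m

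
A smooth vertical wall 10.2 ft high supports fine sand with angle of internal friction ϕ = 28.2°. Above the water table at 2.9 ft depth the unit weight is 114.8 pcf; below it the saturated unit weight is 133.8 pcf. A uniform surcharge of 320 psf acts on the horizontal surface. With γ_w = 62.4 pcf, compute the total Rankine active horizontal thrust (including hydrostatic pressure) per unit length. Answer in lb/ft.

K_a = tan²(45° − φ/2) = 0.3582.
γ' = 133.8 − 62.4 = 71.40 pcf. h₂ = H − d_w = 7.3 ft.
σ'_h: at surface K_a·q = 114.6; at WT K_a(q+γd_w) = 233.9; at base K_a(q+γd_w+γ'h₂) = 420.6 psf.
P₁ = ½(114.6+233.9)×2.9 = 505.3; P₂ = ½(233.9+420.6)×7.3 = 2389; P_w = ½γ_w h₂² = 1663.
Total = 505.3+2389+1663 = 4557 lb/ft.

4560 lb/ft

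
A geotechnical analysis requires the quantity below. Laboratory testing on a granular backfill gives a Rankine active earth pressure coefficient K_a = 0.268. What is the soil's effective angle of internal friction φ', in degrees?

35.3°

K_a = tan²(45° − φ/2) ⇒ 45° − φ/2 = arctan(√0.268) = 27.37°.
φ = 2(45° − 27.37°) = 35.26°.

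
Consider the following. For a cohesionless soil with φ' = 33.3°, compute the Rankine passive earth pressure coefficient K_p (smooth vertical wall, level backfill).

K_p = (1 + sin φ)/(1 − sin φ) = tan²(45° + 33.3°/2) = 3.435.

3.43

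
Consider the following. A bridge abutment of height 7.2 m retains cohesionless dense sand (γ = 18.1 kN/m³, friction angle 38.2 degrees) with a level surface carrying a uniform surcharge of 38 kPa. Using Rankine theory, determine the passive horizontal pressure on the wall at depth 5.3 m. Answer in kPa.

K_p = (1 + sin φ)/(1 − sin φ) = 4.241.
σ_v = γz + q = 18.1 × 5.3 + 38 = 133.9 kPa.
σ_h = K_p σ_v = 4.241 × 133.9 = 568.0 kPa.

568 kPa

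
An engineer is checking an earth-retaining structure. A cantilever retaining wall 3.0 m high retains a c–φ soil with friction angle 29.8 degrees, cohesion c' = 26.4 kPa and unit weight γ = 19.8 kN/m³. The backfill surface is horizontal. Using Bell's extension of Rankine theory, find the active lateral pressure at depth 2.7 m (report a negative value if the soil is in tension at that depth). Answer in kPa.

-12.6 kPa

K_a = (1 − sin φ)/(1 + sin φ) = 0.3360.
σ_a = K_a γ z − 2c√K_a = 0.3360×19.8×2.7 − 2×26.4×0.5797 = -12.64 kPa.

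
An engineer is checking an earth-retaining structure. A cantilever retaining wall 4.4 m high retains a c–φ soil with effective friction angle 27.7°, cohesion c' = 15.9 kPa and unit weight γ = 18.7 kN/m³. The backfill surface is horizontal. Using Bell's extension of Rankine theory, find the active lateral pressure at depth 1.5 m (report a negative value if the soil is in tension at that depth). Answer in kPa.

-8.97 kPa

K_a = (1 − sin φ)/(1 + sin φ) = 0.3653.
σ_a = K_a γ z − 2c√K_a = 0.3653×18.7×1.5 − 2×15.9×0.6044 = -8.973 kPa.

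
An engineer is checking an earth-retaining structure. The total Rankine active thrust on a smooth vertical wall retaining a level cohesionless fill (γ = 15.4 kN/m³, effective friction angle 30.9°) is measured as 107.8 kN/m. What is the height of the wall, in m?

K_a = 0.3214. P_a = ½ K_a γ H² ⇒ H = √(2P_a/(K_a γ)).
H = √(2×107.8/(0.3214×15.4)) = 6.600 m.

6.60 m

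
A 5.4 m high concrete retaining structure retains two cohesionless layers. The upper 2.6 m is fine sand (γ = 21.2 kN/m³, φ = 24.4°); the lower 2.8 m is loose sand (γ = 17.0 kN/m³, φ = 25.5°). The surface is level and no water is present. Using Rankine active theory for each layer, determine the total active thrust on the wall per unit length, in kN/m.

K_a1 = tan²(45°−24.4°/2) = 0.4153; K_a2 = tan²(45°−25.5°/2) = 0.3981.
Layer 1: σ at base = K_a1 γ₁ h₁ = 22.89 kPa; P₁ = ½×22.89×2.6 = 29.76.
Layer 2: σ_v at top = γ₁h₁ = 55.12; σ_h top = K_a2×55.12 = 21.94; σ_h base = K_a2×(55.12+17.0×2.8) = 40.89.
P₂ = ½(21.94+40.89)×2.8 = 87.97. Total P_a = 29.76+87.97 = 117.7 kN/m.

118 kN/m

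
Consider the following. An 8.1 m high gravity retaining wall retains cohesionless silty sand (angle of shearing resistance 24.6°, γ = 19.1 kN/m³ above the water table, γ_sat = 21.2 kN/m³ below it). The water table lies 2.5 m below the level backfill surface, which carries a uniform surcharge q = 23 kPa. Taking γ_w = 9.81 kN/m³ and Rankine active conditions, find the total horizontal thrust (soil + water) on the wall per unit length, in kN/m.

439 kN/m

K_a = tan²(45° − φ/2) = 0.4121.
γ' = 21.2 − 9.81 = 11.39 kN/m³. h₂ = H − d_w = 5.6 m.
σ'_h: at surface K_a·q = 9.479; at WT K_a(q+γd_w) = 29.16; at base K_a(q+γd_w+γ'h₂) = 55.45 kPa.
P₁ = ½(9.479+29.16)×2.5 = 48.30; P₂ = ½(29.16+55.45)×5.6 = 236.9; P_w = ½γ_w h₂² = 153.8.
Total = 48.30+236.9+153.8 = 439.0 kN/m.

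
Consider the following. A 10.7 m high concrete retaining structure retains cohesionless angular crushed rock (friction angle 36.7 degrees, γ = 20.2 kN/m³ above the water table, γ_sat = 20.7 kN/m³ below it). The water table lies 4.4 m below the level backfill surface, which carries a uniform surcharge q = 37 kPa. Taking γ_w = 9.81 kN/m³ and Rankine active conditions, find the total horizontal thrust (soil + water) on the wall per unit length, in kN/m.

539 kN/m

K_a = tan²(45° − φ/2) = 0.2519.
γ' = 20.7 − 9.81 = 10.89 kN/m³. h₂ = H − d_w = 6.3 m.
σ'_h: at surface K_a·q = 9.319; at WT K_a(q+γd_w) = 31.70; at base K_a(q+γd_w+γ'h₂) = 48.98 kPa.
P₁ = ½(9.319+31.70)×4.4 = 90.25; P₂ = ½(31.70+48.98)×6.3 = 254.2; P_w = ½γ_w h₂² = 194.7.
Total = 90.25+254.2+194.7 = 539.1 kN/m.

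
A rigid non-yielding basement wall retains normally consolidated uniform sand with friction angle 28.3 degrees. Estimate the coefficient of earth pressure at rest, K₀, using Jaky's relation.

0.526

K₀ = 1 − sin φ' = 1 − sin 28.3° = 0.5259.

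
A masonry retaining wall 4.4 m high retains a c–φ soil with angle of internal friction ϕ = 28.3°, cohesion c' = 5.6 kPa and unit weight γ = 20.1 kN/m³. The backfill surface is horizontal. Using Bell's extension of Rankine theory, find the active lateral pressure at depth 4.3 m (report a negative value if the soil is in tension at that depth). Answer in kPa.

24.1 kPa

K_a = (1 − sin φ)/(1 + sin φ) = 0.3568.
σ_a = K_a γ z − 2c√K_a = 0.3568×20.1×4.3 − 2×5.6×0.5973 = 24.15 kPa.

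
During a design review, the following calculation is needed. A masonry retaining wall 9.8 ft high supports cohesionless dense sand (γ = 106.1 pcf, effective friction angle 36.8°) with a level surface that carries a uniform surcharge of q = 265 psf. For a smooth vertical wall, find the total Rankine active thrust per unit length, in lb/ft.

K_a = tan²(45° − φ/2) = 0.2508.
Soil triangle: ½ K_a γ H² = 0.5×0.2508×106.1×9.8² = 1278 lb/ft.
Surcharge rectangle: K_a q H = 0.2508×265×9.8 = 651.2 lb/ft.
Total = 1278 + 651.2 = 1929 lb/ft.

1930 lb/ft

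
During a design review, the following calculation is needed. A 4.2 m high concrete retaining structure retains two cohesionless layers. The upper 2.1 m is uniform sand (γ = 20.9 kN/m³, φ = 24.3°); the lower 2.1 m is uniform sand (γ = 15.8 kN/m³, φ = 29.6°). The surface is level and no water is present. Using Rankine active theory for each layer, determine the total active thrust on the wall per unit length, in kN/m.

62.2 kN/m

K_a1 = tan²(45°−24.3°/2) = 0.4169; K_a2 = tan²(45°−29.6°/2) = 0.3387.
Layer 1: σ at base = K_a1 γ₁ h₁ = 18.30 kPa; P₁ = ½×18.30×2.1 = 19.21.
Layer 2: σ_v at top = γ₁h₁ = 43.89; σ_h top = K_a2×43.89 = 14.87; σ_h base = K_a2×(43.89+15.8×2.1) = 26.11.
P₂ = ½(14.87+26.11)×2.1 = 43.02. Total P_a = 19.21+43.02 = 62.24 kN/m.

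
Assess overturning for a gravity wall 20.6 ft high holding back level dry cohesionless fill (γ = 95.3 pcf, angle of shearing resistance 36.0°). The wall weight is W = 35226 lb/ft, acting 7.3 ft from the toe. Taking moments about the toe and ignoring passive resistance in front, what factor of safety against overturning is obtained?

K_a = tan²(45° − 36.0°/2) = 0.2596.
P_a = ½K_aγH² = 0.5×0.2596×95.3×20.6² = 5250 lb/ft, acting at H/3 = 6.867 ft above the base.
Overturning moment M_o = P_a × H/3 = 5250 × 6.867 = 36050.
Resisting moment M_r = W × 7.3 = 35226 × 7.3 = 257100.
FS_overturning = M_r/M_o = 257100/36050 = 7.134.

7.13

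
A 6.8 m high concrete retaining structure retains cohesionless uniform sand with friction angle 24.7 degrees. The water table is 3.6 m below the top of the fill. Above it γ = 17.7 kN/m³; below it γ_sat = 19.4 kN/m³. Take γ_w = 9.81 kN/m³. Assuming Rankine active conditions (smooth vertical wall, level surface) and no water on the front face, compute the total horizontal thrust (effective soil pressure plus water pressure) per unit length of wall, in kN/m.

201 kN/m

K_a = tan²(45° − φ/2) = 0.4106.
γ' = 19.4 − 9.81 = 9.590 kN/m³. Depth below WT = 3.2 m.
σ'_h at WT = K_a γ d_w = 26.16 kPa; at base = 26.16 + K_a γ' × 3.2 = 38.76 kPa.
P₁ (0–3.6 m) = ½×26.16×3.6 = 47.09. P₂ (3.6–6.8 m) = ½(26.16+38.76)×3.2 = 103.9.
P_w = ½ γ_w h₂² = 0.5×9.81×3.2² = 50.23. Total = 47.09+103.9+50.23 = 201.2 kN/m.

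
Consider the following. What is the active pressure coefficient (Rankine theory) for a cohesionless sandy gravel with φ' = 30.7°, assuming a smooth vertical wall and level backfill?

K_a = (1 − sin φ)/(1 + sin φ) = (1 − sin 30.7°)/(1 + sin 30.7°) = 0.3240.

0.324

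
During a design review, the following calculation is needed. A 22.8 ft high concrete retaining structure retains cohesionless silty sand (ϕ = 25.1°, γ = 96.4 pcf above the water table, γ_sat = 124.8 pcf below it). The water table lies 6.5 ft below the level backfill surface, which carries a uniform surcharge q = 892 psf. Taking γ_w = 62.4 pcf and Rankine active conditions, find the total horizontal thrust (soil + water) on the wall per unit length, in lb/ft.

24800 lb/ft

K_a = tan²(45° − φ/2) = 0.4043.
γ' = 124.8 − 62.4 = 62.40 pcf. h₂ = H − d_w = 16.3 ft.
σ'_h: at surface K_a·q = 360.6; at WT K_a(q+γd_w) = 614.0; at base K_a(q+γd_w+γ'h₂) = 1025 psf.
P₁ = ½(360.6+614.0)×6.5 = 3167; P₂ = ½(614.0+1025)×16.3 = 13360; P_w = ½γ_w h₂² = 8290.
Total = 3167+13360+8290 = 24820 lb/ft.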